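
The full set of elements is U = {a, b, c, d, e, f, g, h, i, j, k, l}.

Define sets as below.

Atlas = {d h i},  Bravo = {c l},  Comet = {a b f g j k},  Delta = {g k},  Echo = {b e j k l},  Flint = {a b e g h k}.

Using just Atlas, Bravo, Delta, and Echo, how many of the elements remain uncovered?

Union of Atlas, Bravo, Delta, Echo = {b, c, d, e, g, h, i, j, k, l}.
Not covered: a, f — 2 elements.

2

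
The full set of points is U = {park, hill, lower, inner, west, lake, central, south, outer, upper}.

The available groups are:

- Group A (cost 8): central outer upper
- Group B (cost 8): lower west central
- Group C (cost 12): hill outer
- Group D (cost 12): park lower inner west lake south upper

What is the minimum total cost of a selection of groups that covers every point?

32

A, C, D together cover every point (A ∪ C ∪ D = {park, hill, lower, inner, west, lake, central, south, outer, upper}); total cost 8 + 12 + 12 = 32.
No covering selection has total cost below 32.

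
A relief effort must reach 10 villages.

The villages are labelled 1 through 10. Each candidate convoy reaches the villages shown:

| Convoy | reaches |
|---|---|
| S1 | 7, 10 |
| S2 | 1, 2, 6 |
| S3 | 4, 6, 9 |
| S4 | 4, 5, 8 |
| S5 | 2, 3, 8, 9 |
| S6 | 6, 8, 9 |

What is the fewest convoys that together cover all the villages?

4

S1 and S2 and S4 and S5 together: S1 ∪ S2 ∪ S4 ∪ S5 = {1, 2, 3, 4, 5, 6, 7, 8, 9, 10} — every village is covered.
Only S2 contains 1, so S2 is forced; the remaining 7 villages need at least 3 more convoys (each remaining convoy adds at most 3) — so at least 4 convoys are needed, and 4 is optimal.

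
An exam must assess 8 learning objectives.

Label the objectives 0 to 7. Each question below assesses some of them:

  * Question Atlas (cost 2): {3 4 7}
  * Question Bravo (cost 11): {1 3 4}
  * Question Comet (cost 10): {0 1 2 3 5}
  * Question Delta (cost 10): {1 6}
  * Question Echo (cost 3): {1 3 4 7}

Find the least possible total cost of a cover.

Atlas, Comet, Delta together cover every objective (Atlas ∪ Comet ∪ Delta = {0, 1, 2, 3, 4, 5, 6, 7}); total cost 2 + 10 + 10 = 22.
No covering selection has total cost below 22.

22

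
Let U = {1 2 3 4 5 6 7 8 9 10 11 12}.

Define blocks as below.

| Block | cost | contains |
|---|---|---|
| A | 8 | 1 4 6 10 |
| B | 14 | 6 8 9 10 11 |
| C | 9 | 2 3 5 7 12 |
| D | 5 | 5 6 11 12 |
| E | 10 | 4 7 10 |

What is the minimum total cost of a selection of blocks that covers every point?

A, B, C together cover every point (A ∪ B ∪ C = {1, 2, 3, 4, 5, 6, 7, 8, 9, 10, 11, 12}); total cost 8 + 14 + 9 = 31.
The greedy pick D, A, C, B costs 36; no covering selection beats 31.

31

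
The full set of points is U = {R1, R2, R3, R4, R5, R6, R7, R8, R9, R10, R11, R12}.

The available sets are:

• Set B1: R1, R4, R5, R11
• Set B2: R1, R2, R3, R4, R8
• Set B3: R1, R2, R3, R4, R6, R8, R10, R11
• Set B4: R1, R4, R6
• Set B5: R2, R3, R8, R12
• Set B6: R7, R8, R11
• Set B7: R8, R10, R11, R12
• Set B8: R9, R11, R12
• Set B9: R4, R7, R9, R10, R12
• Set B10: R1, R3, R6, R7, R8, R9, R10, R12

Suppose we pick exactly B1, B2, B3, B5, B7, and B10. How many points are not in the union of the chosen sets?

0

Union of B1, B2, B3, B5, B7, B10 = {R1, R2, R3, R4, R5, R6, R7, R8, R9, R10, R11, R12} — that's every point, so 0 are uncovered.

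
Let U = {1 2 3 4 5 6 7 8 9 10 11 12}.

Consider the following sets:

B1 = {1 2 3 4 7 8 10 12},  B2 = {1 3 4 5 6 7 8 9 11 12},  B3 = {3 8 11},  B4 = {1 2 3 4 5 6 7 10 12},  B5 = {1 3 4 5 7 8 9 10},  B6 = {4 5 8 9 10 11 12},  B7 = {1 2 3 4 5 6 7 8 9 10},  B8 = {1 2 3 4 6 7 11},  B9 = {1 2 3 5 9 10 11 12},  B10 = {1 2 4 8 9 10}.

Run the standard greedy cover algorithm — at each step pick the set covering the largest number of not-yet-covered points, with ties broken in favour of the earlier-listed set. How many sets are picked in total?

Greedy: pick B2 (covers 10 new) → pick B1 (covers 2 new). Total picks: 2.

2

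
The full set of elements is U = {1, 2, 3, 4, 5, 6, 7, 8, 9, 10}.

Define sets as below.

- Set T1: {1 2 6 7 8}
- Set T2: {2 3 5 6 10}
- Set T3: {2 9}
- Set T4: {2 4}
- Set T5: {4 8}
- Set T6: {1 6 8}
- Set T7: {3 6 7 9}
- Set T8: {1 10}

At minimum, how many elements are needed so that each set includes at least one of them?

Take H = {1, 4, 6, 9}. Each listed set contains at least one of these, so H is a hitting set of size 4.
No choice of 3 elements meets every set, so 4 is the minimum.

4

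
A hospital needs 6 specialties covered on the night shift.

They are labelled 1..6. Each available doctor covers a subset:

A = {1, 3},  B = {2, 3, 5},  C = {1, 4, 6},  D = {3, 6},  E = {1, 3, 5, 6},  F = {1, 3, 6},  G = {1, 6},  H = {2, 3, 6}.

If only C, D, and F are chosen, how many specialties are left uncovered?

2

Union of C, D, F = {1, 3, 4, 6}.
Not covered: 2, 5 — 2 specialties.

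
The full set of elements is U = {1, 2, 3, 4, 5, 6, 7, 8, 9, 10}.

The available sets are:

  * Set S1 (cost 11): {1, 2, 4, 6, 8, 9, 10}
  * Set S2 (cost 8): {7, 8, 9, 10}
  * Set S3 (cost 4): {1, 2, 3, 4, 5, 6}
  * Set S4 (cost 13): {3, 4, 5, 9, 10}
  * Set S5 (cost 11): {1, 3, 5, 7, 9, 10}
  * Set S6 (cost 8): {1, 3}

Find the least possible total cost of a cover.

12

S2, S3 together cover every element (S2 ∪ S3 = {1, 2, 3, 4, 5, 6, 7, 8, 9, 10}); total cost 8 + 4 = 12.
No covering selection has total cost below 12.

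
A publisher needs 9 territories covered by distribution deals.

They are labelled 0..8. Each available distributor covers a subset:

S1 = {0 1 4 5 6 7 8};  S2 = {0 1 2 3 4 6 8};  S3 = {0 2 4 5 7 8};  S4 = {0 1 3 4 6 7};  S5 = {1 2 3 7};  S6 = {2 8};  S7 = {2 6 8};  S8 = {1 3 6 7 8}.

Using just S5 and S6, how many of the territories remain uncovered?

Union of S5, S6 = {1, 2, 3, 7, 8}.
Not covered: 0, 4, 5, 6 — 4 territories.

4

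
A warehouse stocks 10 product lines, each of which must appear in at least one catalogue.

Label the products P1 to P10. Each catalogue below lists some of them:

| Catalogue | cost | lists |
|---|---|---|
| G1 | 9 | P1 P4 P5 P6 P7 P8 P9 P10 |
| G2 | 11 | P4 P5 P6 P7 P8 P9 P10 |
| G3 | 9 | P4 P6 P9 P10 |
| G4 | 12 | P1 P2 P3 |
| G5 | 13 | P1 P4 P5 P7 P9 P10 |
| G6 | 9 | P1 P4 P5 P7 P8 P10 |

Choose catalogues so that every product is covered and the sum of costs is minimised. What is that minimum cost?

G1, G4 together cover every product (G1 ∪ G4 = {P1, P2, P3, P4, P5, P6, P7, P8, P9, P10}); total cost 9 + 12 = 21.
No covering selection has total cost below 21.

21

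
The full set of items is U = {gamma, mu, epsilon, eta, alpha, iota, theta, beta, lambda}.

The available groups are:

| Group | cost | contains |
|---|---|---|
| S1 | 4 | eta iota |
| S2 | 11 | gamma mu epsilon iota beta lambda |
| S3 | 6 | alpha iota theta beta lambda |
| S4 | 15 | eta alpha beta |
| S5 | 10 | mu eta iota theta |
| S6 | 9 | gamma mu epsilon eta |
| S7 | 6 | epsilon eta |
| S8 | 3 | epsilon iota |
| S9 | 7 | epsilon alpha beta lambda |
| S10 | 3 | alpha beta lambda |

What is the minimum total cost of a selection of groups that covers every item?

S3, S6 together cover every item (S3 ∪ S6 = {gamma, mu, epsilon, eta, alpha, iota, theta, beta, lambda}); total cost 6 + 9 = 15.
The greedy pick S10, S8, S6, S3 costs 21; no covering selection beats 15.

15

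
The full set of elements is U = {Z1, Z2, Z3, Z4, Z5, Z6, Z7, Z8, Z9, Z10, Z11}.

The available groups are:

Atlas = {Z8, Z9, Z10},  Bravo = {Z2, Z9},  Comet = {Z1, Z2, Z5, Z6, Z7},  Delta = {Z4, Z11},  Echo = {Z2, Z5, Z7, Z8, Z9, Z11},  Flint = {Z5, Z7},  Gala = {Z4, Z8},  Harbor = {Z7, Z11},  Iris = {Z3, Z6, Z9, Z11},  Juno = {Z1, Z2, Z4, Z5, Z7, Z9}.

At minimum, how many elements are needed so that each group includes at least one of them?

3

The 3 elements {Z4, Z7, Z9} hit every group.
The groups Atlas, Delta, Flint are pairwise disjoint, so any hitting set needs a separate element for each — at least 3. Hence 3 is optimal.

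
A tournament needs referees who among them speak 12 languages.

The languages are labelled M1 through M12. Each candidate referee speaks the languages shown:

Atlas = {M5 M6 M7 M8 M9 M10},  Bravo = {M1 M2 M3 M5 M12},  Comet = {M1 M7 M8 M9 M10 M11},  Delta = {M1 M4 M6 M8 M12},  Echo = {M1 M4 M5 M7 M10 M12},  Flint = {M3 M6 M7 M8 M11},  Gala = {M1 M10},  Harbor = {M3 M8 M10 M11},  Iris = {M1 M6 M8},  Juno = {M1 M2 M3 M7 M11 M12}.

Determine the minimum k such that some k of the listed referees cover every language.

3

Take {Bravo, Comet, Delta}. Their union is {M1, M2, M3, M4, M5, M6, M7, M8, M9, M10, M11, M12}, which is all 12 languages.
No 2 of the 10 referees cover everything (all 45 combinations miss at least one language), so 3 is optimal.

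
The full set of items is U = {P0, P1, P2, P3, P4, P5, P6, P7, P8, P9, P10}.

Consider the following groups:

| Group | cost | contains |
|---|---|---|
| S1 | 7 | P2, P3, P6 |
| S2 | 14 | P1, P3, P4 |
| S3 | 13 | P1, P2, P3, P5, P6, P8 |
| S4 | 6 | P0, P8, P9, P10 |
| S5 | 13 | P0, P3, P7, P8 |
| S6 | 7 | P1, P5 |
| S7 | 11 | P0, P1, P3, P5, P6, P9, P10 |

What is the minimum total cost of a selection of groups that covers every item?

S1, S2, S5, S7 together cover every item (S1 ∪ S2 ∪ S5 ∪ S7 = {P0, P1, P2, P3, P4, P5, P6, P7, P8, P9, P10}); total cost 7 + 14 + 13 + 11 = 45.
The greedy pick S4, S1, S6, S5, S2 costs 47; no covering selection beats 45.

45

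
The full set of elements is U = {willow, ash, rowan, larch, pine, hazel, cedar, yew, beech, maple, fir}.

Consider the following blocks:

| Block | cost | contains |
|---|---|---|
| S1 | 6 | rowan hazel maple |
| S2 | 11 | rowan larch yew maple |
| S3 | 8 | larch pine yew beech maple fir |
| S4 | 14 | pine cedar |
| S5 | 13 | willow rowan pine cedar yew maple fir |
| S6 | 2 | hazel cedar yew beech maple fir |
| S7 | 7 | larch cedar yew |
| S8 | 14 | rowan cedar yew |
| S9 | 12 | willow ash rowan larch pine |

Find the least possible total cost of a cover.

S6, S9 together cover every element (S6 ∪ S9 = {willow, ash, rowan, larch, pine, hazel, cedar, yew, beech, maple, fir}); total cost 2 + 12 = 14.
No covering selection has total cost below 14.

14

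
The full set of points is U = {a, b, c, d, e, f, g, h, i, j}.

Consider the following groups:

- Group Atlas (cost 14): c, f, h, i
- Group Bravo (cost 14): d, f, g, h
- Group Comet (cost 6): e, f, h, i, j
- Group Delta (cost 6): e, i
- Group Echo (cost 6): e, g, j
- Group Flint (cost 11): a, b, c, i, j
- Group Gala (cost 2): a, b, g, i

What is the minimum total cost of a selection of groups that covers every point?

31

Bravo, Delta, Flint together cover every point (Bravo ∪ Delta ∪ Flint = {a, b, c, d, e, f, g, h, i, j}); total cost 14 + 6 + 11 = 31.
The greedy pick Gala, Comet, Flint, Bravo costs 33; no covering selection beats 31.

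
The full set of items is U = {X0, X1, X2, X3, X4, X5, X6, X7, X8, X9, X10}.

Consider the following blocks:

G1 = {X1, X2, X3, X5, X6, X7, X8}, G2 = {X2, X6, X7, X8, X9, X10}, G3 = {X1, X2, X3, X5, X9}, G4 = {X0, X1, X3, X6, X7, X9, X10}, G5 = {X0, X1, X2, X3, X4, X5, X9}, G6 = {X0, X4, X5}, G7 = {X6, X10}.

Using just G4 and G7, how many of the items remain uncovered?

Union of G4, G7 = {X0, X1, X3, X6, X7, X9, X10}.
Not covered: X2, X4, X5, X8 — 4 items.

4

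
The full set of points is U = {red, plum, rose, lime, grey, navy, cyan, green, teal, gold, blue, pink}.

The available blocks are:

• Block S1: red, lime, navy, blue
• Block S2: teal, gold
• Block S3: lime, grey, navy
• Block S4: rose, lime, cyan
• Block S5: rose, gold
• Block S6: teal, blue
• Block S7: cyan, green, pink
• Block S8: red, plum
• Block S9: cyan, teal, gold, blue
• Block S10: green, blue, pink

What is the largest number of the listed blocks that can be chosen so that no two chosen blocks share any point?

5

S3, S5, S6, S7, S8 are pairwise disjoint (S3={lime,grey,navy}; S5={rose,gold}; S6={teal,blue}; S7={cyan,green,pink}; S8={red,plum}).
Every remaining block overlaps one of these, and no 6 of the listed blocks are pairwise disjoint, so 5 is the maximum.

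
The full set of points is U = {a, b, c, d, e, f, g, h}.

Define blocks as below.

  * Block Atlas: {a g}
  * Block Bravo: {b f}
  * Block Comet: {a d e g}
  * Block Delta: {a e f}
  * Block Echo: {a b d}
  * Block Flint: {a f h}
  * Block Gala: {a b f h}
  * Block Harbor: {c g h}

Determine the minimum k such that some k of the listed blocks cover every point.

3

Take {Delta, Echo, Harbor}. Their union is {a, b, c, d, e, f, g, h}, which is all 8 points.
Only Harbor contains c, so Harbor is forced; the remaining 5 points need at least 2 more blocks (each remaining block adds at most 3) — so at least 3 blocks are needed, and 3 is optimal.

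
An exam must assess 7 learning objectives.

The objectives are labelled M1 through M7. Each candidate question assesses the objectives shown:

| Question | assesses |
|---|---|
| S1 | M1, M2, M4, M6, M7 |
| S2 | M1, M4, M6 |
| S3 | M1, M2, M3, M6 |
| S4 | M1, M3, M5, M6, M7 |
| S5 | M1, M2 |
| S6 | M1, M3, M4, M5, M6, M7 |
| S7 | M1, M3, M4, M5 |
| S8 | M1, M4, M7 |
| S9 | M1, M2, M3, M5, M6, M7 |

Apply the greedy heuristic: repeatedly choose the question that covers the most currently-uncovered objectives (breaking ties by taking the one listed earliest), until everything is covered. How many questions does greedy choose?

Greedy: pick S6 (covers 6 new) → pick S1 (covers 1 new). Total picks: 2.

2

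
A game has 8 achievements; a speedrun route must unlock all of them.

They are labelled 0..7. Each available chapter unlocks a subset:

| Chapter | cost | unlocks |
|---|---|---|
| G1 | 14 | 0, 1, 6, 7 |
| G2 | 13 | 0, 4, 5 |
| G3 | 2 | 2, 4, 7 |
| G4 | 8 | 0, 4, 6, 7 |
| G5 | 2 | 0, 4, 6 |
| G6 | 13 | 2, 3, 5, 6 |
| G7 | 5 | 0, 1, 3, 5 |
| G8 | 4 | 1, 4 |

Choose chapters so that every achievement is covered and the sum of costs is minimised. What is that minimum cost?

9

G3, G5, G7 together cover every achievement (G3 ∪ G5 ∪ G7 = {0, 1, 2, 3, 4, 5, 6, 7}); total cost 2 + 2 + 5 = 9.
No covering selection has total cost below 9.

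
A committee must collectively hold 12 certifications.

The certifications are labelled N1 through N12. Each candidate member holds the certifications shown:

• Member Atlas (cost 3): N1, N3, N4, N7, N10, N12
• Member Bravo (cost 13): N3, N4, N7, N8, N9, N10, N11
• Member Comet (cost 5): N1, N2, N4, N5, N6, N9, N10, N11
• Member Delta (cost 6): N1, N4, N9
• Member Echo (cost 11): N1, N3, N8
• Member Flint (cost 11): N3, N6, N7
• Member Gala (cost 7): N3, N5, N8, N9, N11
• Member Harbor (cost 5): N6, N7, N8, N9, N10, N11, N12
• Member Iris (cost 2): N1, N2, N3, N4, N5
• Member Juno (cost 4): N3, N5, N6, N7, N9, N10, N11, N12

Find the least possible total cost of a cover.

Harbor, Iris together cover every certification (Harbor ∪ Iris = {N1, N2, N3, N4, N5, N6, N7, N8, N9, N10, N11, N12}); total cost 5 + 2 = 7.
The greedy pick Iris, Juno, Harbor costs 11; no covering selection beats 7.

7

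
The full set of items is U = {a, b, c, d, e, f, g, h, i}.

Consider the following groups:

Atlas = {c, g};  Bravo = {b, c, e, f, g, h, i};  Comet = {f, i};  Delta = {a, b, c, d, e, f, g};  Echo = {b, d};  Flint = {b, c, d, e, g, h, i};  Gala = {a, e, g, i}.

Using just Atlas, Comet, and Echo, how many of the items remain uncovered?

Union of Atlas, Comet, Echo = {b, c, d, f, g, i}.
Not covered: a, e, h — 3 items.

3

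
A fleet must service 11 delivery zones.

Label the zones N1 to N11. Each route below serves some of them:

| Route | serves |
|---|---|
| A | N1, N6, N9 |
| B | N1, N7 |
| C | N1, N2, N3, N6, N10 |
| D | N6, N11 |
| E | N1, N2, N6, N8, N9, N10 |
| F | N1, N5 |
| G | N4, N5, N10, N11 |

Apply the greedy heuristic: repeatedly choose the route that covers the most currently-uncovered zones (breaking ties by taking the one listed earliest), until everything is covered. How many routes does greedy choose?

4

Greedy: pick E (covers 6 new) → pick G (covers 3 new) → pick B (covers 1 new) → pick C (covers 1 new). Total picks: 4.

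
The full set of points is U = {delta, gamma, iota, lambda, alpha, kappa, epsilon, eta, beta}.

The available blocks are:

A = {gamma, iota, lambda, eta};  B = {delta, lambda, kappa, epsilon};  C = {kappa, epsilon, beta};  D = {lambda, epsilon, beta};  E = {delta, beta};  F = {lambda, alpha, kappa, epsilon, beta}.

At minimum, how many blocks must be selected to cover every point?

3

A, E, and F cover everything between them: the union {delta, gamma, iota, lambda, alpha, kappa, epsilon, eta, beta} is all of U.
Only A contains gamma, so A is forced; the remaining 5 points need at least 2 more blocks (each remaining block adds at most 4) — so at least 3 blocks are needed, and 3 is optimal.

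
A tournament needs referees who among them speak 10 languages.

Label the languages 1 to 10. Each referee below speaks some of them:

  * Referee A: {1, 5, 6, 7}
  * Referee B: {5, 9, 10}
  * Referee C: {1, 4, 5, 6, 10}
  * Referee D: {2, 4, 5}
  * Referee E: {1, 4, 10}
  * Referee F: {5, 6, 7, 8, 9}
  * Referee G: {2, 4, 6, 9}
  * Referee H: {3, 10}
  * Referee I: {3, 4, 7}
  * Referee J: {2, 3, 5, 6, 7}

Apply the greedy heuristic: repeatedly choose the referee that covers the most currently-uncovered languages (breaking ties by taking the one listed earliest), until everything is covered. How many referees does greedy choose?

3

Greedy: pick C (covers 5 new) → pick F (covers 3 new) → pick J (covers 2 new). Total picks: 3.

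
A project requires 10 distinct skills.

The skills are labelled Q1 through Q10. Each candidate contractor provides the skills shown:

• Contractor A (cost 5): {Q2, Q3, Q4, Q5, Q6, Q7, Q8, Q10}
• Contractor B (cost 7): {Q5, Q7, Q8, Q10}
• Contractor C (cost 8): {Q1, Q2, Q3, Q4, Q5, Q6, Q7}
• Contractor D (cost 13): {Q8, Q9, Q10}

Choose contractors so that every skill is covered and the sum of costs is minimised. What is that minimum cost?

C, D together cover every skill (C ∪ D = {Q1, Q2, Q3, Q4, Q5, Q6, Q7, Q8, Q9, Q10}); total cost 8 + 13 = 21.
The greedy pick A, C, D costs 26; no covering selection beats 21.

21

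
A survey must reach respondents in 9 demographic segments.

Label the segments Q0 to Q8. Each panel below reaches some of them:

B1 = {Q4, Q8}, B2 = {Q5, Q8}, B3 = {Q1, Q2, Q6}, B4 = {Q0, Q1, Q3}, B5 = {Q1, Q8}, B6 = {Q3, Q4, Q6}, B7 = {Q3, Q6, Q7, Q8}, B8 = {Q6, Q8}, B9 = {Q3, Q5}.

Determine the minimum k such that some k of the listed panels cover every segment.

Take {B1, B3, B4, B7, B9}. Their union is {Q0, Q1, Q2, Q3, Q4, Q5, Q6, Q7, Q8}, which is all 9 segments.
No 4 of the 9 panels cover everything (all 126 combinations miss at least one segment), so 5 is optimal.

5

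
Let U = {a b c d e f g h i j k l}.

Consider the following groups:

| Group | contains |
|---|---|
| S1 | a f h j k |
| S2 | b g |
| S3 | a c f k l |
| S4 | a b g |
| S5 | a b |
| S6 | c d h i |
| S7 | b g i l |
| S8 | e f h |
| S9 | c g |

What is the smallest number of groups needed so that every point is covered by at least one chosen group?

4

Take {S1, S6, S7, S8}. Their union is {a, b, c, d, e, f, g, h, i, j, k, l}, which is all 12 points.
Only S8 contains e, so S8 is forced; the remaining 9 points need at least 3 more groups (each remaining group adds at most 4) — so at least 4 groups are needed, and 4 is optimal.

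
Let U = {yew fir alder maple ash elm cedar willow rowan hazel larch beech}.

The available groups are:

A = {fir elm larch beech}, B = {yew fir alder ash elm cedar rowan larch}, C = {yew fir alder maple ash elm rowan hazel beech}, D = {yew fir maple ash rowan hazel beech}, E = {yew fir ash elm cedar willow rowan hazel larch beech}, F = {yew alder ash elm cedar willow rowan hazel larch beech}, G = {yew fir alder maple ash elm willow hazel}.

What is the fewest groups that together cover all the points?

D and F together: D ∪ F = {yew, fir, alder, maple, ash, elm, cedar, willow, rowan, hazel, larch, beech} — every point is covered.
No single group has all 12 points (the largest, E, has 10), so 2 is optimal.

2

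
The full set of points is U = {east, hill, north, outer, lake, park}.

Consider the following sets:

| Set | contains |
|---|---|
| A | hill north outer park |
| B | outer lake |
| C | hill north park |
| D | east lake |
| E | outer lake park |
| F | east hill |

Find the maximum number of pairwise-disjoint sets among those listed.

B, F are pairwise disjoint (B={outer,lake}; F={east,hill}).
Every remaining set overlaps one of these, and no 3 of the listed sets are pairwise disjoint, so 2 is the maximum.

2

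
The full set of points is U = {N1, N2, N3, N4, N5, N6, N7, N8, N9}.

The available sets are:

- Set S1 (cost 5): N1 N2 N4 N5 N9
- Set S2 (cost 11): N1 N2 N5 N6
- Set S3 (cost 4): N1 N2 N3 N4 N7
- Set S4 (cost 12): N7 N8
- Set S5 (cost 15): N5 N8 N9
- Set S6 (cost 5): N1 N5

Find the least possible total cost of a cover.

S2, S3, S5 together cover every point (S2 ∪ S3 ∪ S5 = {N1, N2, N3, N4, N5, N6, N7, N8, N9}); total cost 11 + 4 + 15 = 30.
The greedy pick S3, S1, S2, S4 costs 32; no covering selection beats 30.

30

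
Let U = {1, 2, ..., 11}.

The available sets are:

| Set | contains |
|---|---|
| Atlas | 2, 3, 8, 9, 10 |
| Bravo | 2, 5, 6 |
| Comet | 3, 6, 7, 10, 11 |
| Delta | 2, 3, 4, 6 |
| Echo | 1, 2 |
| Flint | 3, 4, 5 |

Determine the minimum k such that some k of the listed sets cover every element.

4

Take {Atlas, Comet, Echo, Flint}. Their union is {1, 2, 3, 4, 5, 6, 7, 8, 9, 10, 11}, which is all 11 elements.
No 3 of the 6 sets cover everything (all 20 combinations miss at least one element), so 4 is optimal.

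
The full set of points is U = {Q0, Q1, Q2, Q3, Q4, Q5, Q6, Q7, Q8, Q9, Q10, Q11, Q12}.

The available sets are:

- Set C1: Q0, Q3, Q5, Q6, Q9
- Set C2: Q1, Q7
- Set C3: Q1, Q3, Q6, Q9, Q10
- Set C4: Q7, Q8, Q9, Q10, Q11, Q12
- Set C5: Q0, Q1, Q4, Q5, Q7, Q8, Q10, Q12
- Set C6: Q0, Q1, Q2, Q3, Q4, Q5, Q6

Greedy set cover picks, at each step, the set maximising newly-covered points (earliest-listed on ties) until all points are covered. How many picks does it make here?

Greedy: pick C5 (covers 8 new) → pick C1 (covers 3 new) → pick C4 (covers 1 new) → pick C6 (covers 1 new). Total picks: 4.
(The true minimum cover uses only 2 sets, so greedy is not optimal here.)

4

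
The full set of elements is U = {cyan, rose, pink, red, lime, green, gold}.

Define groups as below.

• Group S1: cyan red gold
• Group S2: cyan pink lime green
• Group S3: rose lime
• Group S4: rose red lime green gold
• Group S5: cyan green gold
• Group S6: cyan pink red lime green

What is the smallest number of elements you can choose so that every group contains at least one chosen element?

Take H = {cyan, lime}. Each listed group contains at least one of these, so H is a hitting set of size 2.
The groups S1, S3 are pairwise disjoint, so any hitting set needs a separate element for each — at least 2. Hence 2 is optimal.

2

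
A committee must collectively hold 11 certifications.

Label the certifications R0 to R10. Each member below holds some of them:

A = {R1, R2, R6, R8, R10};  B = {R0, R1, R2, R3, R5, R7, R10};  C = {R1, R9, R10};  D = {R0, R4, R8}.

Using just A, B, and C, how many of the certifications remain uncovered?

Union of A, B, C = {R0, R1, R2, R3, R5, R6, R7, R8, R9, R10}.
Not covered: R4 — 1 certification.

1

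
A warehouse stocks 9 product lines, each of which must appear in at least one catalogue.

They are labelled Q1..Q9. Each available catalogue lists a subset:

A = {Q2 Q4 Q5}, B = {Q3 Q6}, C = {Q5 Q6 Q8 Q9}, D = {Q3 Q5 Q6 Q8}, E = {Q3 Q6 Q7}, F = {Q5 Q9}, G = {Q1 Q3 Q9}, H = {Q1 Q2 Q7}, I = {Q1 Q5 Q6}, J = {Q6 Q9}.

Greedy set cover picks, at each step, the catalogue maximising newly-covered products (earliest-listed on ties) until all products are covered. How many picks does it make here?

Greedy: pick C (covers 4 new) → pick H (covers 3 new) → pick A (covers 1 new) → pick B (covers 1 new). Total picks: 4.

4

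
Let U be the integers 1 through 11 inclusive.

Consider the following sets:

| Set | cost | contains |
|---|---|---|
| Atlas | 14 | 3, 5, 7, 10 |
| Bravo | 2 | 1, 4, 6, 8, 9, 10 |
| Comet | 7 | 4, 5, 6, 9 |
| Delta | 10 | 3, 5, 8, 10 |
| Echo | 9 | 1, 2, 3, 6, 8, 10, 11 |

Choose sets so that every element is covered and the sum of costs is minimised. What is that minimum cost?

Atlas, Bravo, Echo together cover every element (Atlas ∪ Bravo ∪ Echo = {1, 2, 3, 4, 5, 6, 7, 8, 9, 10, 11}); total cost 14 + 2 + 9 = 25.
No covering selection has total cost below 25.

25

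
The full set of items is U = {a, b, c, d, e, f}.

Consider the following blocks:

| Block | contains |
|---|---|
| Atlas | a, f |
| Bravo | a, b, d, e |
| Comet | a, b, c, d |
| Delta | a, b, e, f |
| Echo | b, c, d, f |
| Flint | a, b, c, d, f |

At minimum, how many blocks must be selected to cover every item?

Comet and Delta cover everything between them: the union {a, b, c, d, e, f} is all of U.
No single block has all 6 items (the largest, Flint, has 5), so 2 is optimal.

2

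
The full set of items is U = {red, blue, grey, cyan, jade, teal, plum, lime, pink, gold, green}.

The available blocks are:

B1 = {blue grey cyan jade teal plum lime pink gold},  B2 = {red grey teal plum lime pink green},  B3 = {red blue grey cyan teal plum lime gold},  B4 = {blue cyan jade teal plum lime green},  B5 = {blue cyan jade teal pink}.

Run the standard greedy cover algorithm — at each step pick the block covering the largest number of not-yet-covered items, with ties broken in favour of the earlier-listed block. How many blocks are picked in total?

2

Greedy: pick B1 (covers 9 new) → pick B2 (covers 2 new). Total picks: 2.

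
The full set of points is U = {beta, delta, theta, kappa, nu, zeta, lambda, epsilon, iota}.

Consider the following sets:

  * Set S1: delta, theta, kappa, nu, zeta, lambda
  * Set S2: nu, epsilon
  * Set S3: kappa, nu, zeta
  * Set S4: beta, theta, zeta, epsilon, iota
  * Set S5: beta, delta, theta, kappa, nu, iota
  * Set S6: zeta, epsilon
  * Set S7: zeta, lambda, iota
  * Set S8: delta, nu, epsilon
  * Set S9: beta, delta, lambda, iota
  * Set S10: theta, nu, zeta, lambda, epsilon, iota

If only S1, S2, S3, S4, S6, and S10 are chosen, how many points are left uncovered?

0

Union of S1, S2, S3, S4, S6, S10 = {beta, delta, theta, kappa, nu, zeta, lambda, epsilon, iota} — that's every point, so 0 are uncovered.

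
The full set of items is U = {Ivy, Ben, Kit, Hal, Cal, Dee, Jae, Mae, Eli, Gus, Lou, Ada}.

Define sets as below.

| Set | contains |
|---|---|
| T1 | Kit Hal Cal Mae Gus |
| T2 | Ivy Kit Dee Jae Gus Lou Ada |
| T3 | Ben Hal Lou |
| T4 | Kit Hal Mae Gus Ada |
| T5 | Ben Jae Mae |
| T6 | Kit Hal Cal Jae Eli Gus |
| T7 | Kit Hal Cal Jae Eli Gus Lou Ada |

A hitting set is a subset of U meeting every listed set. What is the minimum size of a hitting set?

The 2 items {Ben, Gus} hit every set.
No single item lies in every set, so at least 2 are needed and 2 is optimal.

2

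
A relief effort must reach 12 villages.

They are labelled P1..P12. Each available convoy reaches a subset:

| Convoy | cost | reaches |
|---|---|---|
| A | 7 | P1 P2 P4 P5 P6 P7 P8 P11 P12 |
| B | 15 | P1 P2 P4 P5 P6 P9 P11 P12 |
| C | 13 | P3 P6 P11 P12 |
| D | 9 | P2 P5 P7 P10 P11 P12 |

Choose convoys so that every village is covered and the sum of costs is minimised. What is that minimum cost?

A, B, C, D together cover every village (A ∪ B ∪ C ∪ D = {P1, P2, P3, P4, P5, P6, P7, P8, P9, P10, P11, P12}); total cost 7 + 15 + 13 + 9 = 44.
No covering selection has total cost below 44.

44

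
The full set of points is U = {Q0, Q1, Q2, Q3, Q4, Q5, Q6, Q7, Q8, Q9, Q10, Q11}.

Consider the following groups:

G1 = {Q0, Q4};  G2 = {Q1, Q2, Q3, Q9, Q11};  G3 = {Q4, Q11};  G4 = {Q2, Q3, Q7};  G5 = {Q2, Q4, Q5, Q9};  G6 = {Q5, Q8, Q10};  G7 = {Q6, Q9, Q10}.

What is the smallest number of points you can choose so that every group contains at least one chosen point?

The 3 points {Q3, Q4, Q10} hit every group.
The groups G3, G4, G7 are pairwise disjoint, so any hitting set needs a separate point for each — at least 3. Hence 3 is optimal.

3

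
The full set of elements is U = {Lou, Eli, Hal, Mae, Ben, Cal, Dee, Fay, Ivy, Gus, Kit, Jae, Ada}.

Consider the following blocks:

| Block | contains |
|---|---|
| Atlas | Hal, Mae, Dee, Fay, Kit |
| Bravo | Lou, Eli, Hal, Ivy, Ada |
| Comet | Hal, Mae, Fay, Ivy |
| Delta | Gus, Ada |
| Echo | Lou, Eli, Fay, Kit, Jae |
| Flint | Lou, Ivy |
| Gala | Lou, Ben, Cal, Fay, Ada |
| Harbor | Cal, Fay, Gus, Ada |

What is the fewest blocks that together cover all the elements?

Atlas and Bravo and Echo and Gala and Harbor together: Atlas ∪ Bravo ∪ Echo ∪ Gala ∪ Harbor = {Lou, Eli, Hal, Mae, Ben, Cal, Dee, Fay, Ivy, Gus, Kit, Jae, Ada} — every element is covered.
No 4 of the 8 blocks cover everything (all 70 combinations miss at least one element), so 5 is optimal.

5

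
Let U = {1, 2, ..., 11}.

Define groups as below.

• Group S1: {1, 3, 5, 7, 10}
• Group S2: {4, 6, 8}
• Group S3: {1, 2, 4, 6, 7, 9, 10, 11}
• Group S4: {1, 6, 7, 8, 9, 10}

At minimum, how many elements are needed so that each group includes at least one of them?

2

Take H = {8, 10}. Each listed group contains at least one of these, so H is a hitting set of size 2.
The groups S1, S2 are pairwise disjoint, so any hitting set needs a separate element for each — at least 2. Hence 2 is optimal.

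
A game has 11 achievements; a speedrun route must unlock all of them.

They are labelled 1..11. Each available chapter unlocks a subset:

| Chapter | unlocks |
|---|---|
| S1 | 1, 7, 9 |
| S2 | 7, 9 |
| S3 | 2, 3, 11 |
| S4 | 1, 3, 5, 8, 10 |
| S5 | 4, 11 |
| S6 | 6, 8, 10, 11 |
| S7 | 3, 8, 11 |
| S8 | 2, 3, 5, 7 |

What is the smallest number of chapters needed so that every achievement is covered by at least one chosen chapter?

Take {S1, S5, S6, S8}. Their union is {1, 2, 3, 4, 5, 6, 7, 8, 9, 10, 11}, which is all 11 achievements.
No 3 of the 8 chapters cover everything (all 56 combinations miss at least one achievement), so 4 is optimal.

4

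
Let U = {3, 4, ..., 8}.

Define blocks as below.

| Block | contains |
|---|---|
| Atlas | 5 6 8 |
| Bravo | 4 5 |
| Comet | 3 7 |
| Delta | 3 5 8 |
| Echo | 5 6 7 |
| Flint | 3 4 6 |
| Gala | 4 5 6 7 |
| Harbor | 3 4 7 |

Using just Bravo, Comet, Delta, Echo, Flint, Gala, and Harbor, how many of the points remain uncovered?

Union of Bravo, Comet, Delta, Echo, Flint, Gala, Harbor = {3, 4, 5, 6, 7, 8} — that's every point, so 0 are uncovered.

0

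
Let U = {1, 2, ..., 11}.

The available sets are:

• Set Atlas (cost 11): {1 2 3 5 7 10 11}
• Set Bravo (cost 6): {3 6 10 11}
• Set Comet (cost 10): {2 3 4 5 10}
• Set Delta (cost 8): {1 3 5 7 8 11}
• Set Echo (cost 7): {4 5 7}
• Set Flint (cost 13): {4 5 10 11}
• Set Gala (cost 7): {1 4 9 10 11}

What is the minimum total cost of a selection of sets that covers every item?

31

Bravo, Comet, Delta, Gala together cover every item (Bravo ∪ Comet ∪ Delta ∪ Gala = {1, 2, 3, 4, 5, 6, 7, 8, 9, 10, 11}); total cost 6 + 10 + 8 + 7 = 31.
No covering selection has total cost below 31.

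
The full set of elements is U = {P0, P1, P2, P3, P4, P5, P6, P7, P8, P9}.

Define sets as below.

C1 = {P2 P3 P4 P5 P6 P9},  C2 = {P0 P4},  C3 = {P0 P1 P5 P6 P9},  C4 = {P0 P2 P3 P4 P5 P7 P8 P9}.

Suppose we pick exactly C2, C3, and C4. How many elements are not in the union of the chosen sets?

0

Union of C2, C3, C4 = {P0, P1, P2, P3, P4, P5, P6, P7, P8, P9} — that's every element, so 0 are uncovered.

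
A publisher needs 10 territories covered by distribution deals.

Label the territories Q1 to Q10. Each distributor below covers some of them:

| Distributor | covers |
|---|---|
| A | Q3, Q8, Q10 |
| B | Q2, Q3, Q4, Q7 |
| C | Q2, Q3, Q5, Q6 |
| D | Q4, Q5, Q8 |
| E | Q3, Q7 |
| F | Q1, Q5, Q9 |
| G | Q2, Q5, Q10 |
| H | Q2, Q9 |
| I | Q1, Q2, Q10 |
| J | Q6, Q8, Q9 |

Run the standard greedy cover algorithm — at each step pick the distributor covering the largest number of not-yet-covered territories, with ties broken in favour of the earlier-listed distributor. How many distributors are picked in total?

4

Greedy: pick B (covers 4 new) → pick F (covers 3 new) → pick A (covers 2 new) → pick C (covers 1 new). Total picks: 4.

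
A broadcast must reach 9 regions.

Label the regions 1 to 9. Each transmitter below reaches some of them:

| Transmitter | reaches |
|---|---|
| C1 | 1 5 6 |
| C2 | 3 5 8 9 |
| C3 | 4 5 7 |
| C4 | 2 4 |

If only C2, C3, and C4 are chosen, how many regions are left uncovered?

2

Union of C2, C3, C4 = {2, 3, 4, 5, 7, 8, 9}.
Not covered: 1, 6 — 2 regions.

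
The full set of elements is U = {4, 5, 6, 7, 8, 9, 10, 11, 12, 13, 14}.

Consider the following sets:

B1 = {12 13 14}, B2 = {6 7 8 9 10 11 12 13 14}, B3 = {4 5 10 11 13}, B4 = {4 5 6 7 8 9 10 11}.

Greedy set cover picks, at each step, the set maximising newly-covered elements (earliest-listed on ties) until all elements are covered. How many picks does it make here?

2

Greedy: pick B2 (covers 9 new) → pick B3 (covers 2 new). Total picks: 2.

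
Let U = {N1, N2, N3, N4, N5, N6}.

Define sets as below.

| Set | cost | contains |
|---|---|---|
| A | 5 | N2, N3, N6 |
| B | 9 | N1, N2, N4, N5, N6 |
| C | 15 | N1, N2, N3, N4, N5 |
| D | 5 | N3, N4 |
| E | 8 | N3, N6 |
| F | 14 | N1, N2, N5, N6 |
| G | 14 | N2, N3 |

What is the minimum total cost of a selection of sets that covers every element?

14

A, B together cover every element (A ∪ B = {N1, N2, N3, N4, N5, N6}); total cost 5 + 9 = 14.
No covering selection has total cost below 14.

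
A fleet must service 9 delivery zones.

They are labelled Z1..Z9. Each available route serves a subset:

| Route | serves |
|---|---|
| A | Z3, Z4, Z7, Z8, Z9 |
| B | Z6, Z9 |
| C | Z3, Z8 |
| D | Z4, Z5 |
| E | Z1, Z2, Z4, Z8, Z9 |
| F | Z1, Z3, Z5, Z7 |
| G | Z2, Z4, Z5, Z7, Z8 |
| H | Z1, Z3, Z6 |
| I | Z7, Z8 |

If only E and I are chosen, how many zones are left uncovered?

Union of E, I = {Z1, Z2, Z4, Z7, Z8, Z9}.
Not covered: Z3, Z5, Z6 — 3 zones.

3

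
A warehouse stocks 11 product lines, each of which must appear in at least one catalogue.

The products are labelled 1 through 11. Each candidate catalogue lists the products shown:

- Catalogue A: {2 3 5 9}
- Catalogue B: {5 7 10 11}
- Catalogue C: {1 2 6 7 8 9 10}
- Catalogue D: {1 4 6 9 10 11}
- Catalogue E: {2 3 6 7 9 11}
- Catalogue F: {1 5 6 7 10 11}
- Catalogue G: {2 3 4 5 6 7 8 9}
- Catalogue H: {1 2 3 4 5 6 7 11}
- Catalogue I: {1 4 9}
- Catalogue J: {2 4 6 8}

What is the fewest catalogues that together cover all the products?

2

F and G together: F ∪ G = {1, 2, 3, 4, 5, 6, 7, 8, 9, 10, 11} — every product is covered.
No single catalogue has all 11 products (the largest, G, has 8), so 2 is optimal.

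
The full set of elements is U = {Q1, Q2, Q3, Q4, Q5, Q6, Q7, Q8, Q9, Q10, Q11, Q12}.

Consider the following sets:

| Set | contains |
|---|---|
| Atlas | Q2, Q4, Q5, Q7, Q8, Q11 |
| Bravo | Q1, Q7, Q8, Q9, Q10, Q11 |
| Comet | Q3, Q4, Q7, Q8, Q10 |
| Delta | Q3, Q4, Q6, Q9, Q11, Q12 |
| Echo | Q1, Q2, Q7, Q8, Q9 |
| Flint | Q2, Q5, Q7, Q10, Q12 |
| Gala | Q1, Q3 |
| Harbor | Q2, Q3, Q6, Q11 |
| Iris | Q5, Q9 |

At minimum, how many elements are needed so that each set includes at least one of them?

3

The 3 elements {Q3, Q5, Q9} hit every set.
No choice of 2 elements meets every set, so 3 is the minimum.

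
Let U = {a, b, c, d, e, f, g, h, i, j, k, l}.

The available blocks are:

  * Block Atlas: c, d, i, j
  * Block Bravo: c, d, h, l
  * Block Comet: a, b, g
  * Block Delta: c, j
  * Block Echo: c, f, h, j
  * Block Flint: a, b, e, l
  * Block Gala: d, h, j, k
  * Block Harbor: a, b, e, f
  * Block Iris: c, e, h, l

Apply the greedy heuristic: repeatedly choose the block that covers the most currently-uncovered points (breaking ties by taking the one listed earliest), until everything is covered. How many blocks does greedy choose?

5

Greedy: pick Atlas (covers 4 new) → pick Flint (covers 4 new) → pick Echo (covers 2 new) → pick Comet (covers 1 new) → pick Gala (covers 1 new). Total picks: 5.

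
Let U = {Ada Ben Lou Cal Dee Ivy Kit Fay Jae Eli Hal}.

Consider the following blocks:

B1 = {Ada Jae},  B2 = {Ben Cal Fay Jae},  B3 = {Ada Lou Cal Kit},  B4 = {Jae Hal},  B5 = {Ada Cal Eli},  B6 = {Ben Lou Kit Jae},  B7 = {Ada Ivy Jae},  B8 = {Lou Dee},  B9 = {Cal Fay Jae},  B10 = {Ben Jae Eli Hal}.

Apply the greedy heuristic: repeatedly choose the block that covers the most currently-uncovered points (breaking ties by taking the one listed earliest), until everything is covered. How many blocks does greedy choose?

5

Greedy: pick B2 (covers 4 new) → pick B3 (covers 3 new) → pick B10 (covers 2 new) → pick B7 (covers 1 new) → pick B8 (covers 1 new). Total picks: 5.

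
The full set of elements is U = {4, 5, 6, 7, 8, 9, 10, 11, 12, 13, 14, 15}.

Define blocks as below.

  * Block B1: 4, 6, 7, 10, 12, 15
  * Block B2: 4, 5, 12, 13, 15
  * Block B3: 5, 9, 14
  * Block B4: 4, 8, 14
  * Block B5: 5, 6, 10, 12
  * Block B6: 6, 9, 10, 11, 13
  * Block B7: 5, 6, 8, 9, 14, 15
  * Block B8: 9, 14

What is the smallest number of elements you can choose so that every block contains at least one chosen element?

3

H = {10, 12, 14} meets every block (each contains at least one member of H), and |H| = 3.
No choice of 2 elements meets every block, so 3 is the minimum.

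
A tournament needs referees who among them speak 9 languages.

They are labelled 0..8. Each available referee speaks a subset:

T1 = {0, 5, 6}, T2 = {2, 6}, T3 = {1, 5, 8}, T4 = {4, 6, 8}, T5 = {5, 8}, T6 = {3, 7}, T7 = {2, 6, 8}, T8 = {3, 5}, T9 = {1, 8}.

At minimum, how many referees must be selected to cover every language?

Take {T1, T2, T3, T4, T6}. Their union is {0, 1, 2, 3, 4, 5, 6, 7, 8}, which is all 9 languages.
No 4 of the 9 referees cover everything (all 126 combinations miss at least one language), so 5 is optimal.

5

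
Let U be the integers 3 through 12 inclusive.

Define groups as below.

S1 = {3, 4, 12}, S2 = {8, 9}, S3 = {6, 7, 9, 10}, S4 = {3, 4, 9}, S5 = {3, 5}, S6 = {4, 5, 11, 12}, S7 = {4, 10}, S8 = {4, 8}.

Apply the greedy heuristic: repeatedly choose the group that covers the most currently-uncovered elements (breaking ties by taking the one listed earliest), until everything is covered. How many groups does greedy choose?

Greedy: pick S3 (covers 4 new) → pick S6 (covers 4 new) → pick S1 (covers 1 new) → pick S2 (covers 1 new). Total picks: 4.

4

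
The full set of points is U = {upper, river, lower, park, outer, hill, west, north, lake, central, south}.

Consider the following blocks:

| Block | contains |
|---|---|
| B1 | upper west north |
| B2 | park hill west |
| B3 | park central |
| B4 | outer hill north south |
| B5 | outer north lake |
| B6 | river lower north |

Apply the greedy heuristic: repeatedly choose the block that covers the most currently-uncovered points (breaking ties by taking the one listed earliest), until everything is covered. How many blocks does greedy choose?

5

Greedy: pick B4 (covers 4 new) → pick B1 (covers 2 new) → pick B3 (covers 2 new) → pick B6 (covers 2 new) → pick B5 (covers 1 new). Total picks: 5.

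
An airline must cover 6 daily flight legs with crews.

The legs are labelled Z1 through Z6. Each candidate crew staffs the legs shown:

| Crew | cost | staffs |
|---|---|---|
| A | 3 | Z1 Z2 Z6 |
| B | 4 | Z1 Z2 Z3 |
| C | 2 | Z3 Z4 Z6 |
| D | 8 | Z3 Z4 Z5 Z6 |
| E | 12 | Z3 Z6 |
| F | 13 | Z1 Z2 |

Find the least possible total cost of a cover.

11

A, D together cover every leg (A ∪ D = {Z1, Z2, Z3, Z4, Z5, Z6}); total cost 3 + 8 = 11.
The greedy pick C, A, D costs 13; no covering selection beats 11.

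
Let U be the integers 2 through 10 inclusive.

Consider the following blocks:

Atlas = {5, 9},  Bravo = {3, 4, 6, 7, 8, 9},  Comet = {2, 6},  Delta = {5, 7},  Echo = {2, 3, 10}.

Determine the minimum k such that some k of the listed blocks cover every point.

3

Atlas, Bravo, and Echo cover everything between them: the union {2, 3, 4, 5, 6, 7, 8, 9, 10} is all of U.
Only Bravo contains 4, so Bravo is forced; the remaining 3 points need at least 2 more blocks (each remaining block adds at most 2) — so at least 3 blocks are needed, and 3 is optimal.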